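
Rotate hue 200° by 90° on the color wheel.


New hue = (H + rotation) mod 360
New hue = (200 + 90) mod 360
= 290 mod 360
= 290°


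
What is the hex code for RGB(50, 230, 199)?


R = 50 → 32 (hex)
G = 230 → E6 (hex)
B = 199 → C7 (hex)
Hex = #32E6C7


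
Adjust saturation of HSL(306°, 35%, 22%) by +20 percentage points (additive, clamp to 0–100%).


Original S = 35%
Adjustment = +20 percentage points
New S = 35 + (20) = 55
Clamp to [0, 100] → 55
= HSL(306°, 55%, 22%)


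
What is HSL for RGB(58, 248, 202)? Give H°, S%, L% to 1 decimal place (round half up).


Normalize: R'=58/255≈0.2275, G'=248/255≈0.9725, B'=202/255≈0.7922
Max=248/255, Min=58/255, Δ=Max-Min=190/255
L = (Max+Min)/2 = (248+58)/510 = 306/510 = 0.6 → L = 60.0%
L > 0.5 → S = Δ/(2-Max-Min) = 190/(510-248-58) = 190/204 = 0.93137… → S = 93.1%
(the 1/255 factors cancel in S and H, so raw channel differences can be used)
Max is G' → H = 60 × ((B-R)/Δ + 2) = 60 × ((202-58)/190 + 2)
  144/190 + 2 = 0.7578… + 2 = 2.7578…
  H = 60 × 2.7578… = 165.473…° → H = 165.5°
= HSL(165.5°, 93.1%, 60.0%)


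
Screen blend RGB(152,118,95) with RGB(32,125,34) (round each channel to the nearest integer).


Screen: C = 255 - (255-A)×(255-B)/255, rounded to nearest integer
R: 255 - (255-152)×(255-32)/255 = 255 - 22969/255 ≈ 255 - 90.075 = 164.925 → 165
G: 255 - (255-118)×(255-125)/255 = 255 - 17810/255 ≈ 255 - 69.843 = 185.157 → 185
B: 255 - (255-95)×(255-34)/255 = 255 - 35360/255 ≈ 255 - 138.667 = 116.333 → 116
= RGB(165, 185, 116)


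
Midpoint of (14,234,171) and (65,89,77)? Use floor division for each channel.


Midpoint: each channel = ⌊(C₁+C₂)/2⌋
R: ⌊(14+65)/2⌋ = 39
G: ⌊(234+89)/2⌋ = 161
B: ⌊(171+77)/2⌋ = 124
= RGB(39, 161, 124)


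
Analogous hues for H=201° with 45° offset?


Base hue: 201°
Left analog: (201 - 45) mod 360 = 156°
Right analog: (201 + 45) mod 360 = 246°
Analogous hues = 156° and 246°


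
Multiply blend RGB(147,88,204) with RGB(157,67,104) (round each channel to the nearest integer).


Multiply: C = A×B/255, rounded to nearest integer
R: 147×157/255 = 23079/255 ≈ 90.506 → 91
G: 88×67/255 = 5896/255 ≈ 23.122 → 23
B: 204×104/255 = 21216/255 ≈ 83.200 → 83
= RGB(91, 23, 83)


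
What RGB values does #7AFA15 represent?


7A → 122 (R)
FA → 250 (G)
15 → 21 (B)
= RGB(122, 250, 21)


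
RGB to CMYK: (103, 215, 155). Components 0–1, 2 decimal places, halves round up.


R'=103/255≈0.4039, G'=215/255≈0.8431, B'=155/255≈0.6078
K = 1 - max(R',G',B') = 1 - 215/255 = 40/255 = 0.15686… → 0.16
(1-R'-K)/(1-K) simplifies to (max-R)/max with max = 215:
C = (215-103)/215 = 112/215 = 0.52093… → 0.52
M = (215-215)/215 = 0/215 = 0 → 0.00
Y = (215-155)/215 = 60/215 = 0.27906… → 0.28
= CMYK(0.52, 0.00, 0.28, 0.16)


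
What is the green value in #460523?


Color: #460523
R = 46 = 70
G = 05 = 5
B = 23 = 35
Green = 5


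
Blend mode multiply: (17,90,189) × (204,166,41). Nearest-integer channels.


Multiply: C = A×B/255, rounded to nearest integer
R: 17×204/255 = 3468/255 ≈ 13.600 → 14
G: 90×166/255 = 14940/255 ≈ 58.588 → 59
B: 189×41/255 = 7749/255 ≈ 30.388 → 30
= RGB(14, 59, 30)


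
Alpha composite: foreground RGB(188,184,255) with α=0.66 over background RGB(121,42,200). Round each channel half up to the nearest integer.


C = α×F + (1-α)×B, with 1-α = 0.34
R: 0.66×188 + 0.34×121 = 124.08 + 41.14 = 165.22 → 165
G: 0.66×184 + 0.34×42 = 121.44 + 14.28 = 135.72 → 136
B: 0.66×255 + 0.34×200 = 168.30 + 68.00 = 236.30 → 236
= RGB(165, 136, 236)


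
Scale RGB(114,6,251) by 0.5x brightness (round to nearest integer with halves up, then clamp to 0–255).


Multiply each channel by 0.5, round half up, clamp to [0, 255]
R: 114×0.5 = 57
G: 6×0.5 = 3
B: 251×0.5 = 125.5 → round → 126
= RGB(57, 3, 126)


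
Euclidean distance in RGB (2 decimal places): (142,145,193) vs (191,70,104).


d = √[(R₁-R₂)² + (G₁-G₂)² + (B₁-B₂)²]
d = √[(142-191)² + (145-70)² + (193-104)²]
d = √[2401 + 5625 + 7921]
d = √15947
d ≈ 126.28


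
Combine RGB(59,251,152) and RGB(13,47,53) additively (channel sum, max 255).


Additive: each channel = min(255, C₁+C₂)
R: 59+13 = 72 → 72
G: 251+47 = 298 → 255
B: 152+53 = 205 → 205
= RGB(72, 255, 205)


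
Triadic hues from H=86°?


Triadic: equally spaced at 120° intervals
H1 = 86°
H2 = (86 + 120) mod 360 = 206°
H3 = (86 + 240) mod 360 = 326°
Triadic = 86°, 206°, 326°


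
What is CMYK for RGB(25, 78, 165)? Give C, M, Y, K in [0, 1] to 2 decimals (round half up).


R'=25/255≈0.0980, G'=78/255≈0.3059, B'=165/255≈0.6471
K = 1 - max(R',G',B') = 1 - 165/255 = 90/255 = 0.35294… → 0.35
(1-R'-K)/(1-K) simplifies to (max-R)/max with max = 165:
C = (165-25)/165 = 140/165 = 0.84848… → 0.85
M = (165-78)/165 = 87/165 = 0.52727… → 0.53
Y = (165-165)/165 = 0/165 = 0 → 0.00
= CMYK(0.85, 0.53, 0.00, 0.35)


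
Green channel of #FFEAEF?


Color: #FFEAEF
R = FF = 255
G = EA = 234
B = EF = 239
Green = 234


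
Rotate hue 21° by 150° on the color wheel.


New hue = (H + rotation) mod 360
New hue = (21 + 150) mod 360
= 171 mod 360
= 171°


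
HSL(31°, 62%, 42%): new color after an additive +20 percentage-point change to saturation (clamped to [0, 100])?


Original S = 62%
Adjustment = +20 percentage points
New S = 62 + (20) = 82
Clamp to [0, 100] → 82
= HSL(31°, 82%, 42%)


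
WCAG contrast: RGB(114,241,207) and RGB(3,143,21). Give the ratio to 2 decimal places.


Linearize each sRGB channel c=v/255: c/12.92 if c ≤ 0.04045 else ((c+0.055)/1.055)^2.4
L = 0.2126×R_lin + 0.7152×G_lin + 0.0722×B_lin
Color 1 (114,241,207):
  R=114: 114/255≈0.4471 > 0.04045 → ((0.4471+0.055)/1.055)^2.4 ≈ 0.16827
  G=241: 241/255≈0.9451 > 0.04045 → ((0.9451+0.055)/1.055)^2.4 ≈ 0.87962
  B=207: 207/255≈0.8118 > 0.04045 → ((0.8118+0.055)/1.055)^2.4 ≈ 0.62396
  L1 = 0.2126×0.16827 + 0.7152×0.87962 + 0.0722×0.62396 ≈ 0.70993
Color 2 (3,143,21):
  R=3: 3/255≈0.0118 ≤ 0.04045 → 0.0118/12.92 ≈ 0.00091
  G=143: 143/255≈0.5608 > 0.04045 → ((0.5608+0.055)/1.055)^2.4 ≈ 0.27468
  B=21: 21/255≈0.0824 > 0.04045 → ((0.0824+0.055)/1.055)^2.4 ≈ 0.00750
  L2 = 0.2126×0.00091 + 0.7152×0.27468 + 0.0722×0.00750 ≈ 0.19718
Lighter = 0.70993, Darker = 0.19718
Ratio = (L_lighter + 0.05) / (L_darker + 0.05)
Ratio = (0.70993 + 0.05) / (0.19718 + 0.05) = 0.75993 / 0.24718 ≈ 3.0743
Ratio ≈ 3.07:1


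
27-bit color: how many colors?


Colors = 2^bits = 2^27
= 134,217,728 colors


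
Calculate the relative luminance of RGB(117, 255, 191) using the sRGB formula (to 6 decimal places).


Linearize each channel (sRGB transfer function): c = v/255; c_lin = c/12.92 if c ≤ 0.04045, else ((c+0.055)/1.055)^2.4
  R: 117/255 ≈ 0.458824 > 0.04045 → ((0.458824+0.055)/1.055)^2.4 ≈ 0.177888
  G: 255/255 ≈ 1.000000 > 0.04045 → ((1.000000+0.055)/1.055)^2.4 ≈ 1.000000
  B: 191/255 ≈ 0.749020 > 0.04045 → ((0.749020+0.055)/1.055)^2.4 ≈ 0.520996
R_lin = 0.177888, G_lin = 1.000000, B_lin = 0.520996
L = 0.2126×R + 0.7152×G + 0.0722×B
L = 0.2126×0.177888 + 0.7152×1.000000 + 0.0722×0.520996
L ≈ 0.790635


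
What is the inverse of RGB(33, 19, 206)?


Invert: (255-R, 255-G, 255-B)
R: 255-33 = 222
G: 255-19 = 236
B: 255-206 = 49
= RGB(222, 236, 49)


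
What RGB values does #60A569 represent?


60 → 96 (R)
A5 → 165 (G)
69 → 105 (B)
= RGB(96, 165, 105)


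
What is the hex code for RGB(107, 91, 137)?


R = 107 → 6B (hex)
G = 91 → 5B (hex)
B = 137 → 89 (hex)
Hex = #6B5B89


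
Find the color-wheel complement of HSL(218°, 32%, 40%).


Complement = opposite side of color wheel = hue + 180°
H' = (218 + 180) mod 360 = 38°
S and L unchanged.
= HSL(38°, 32%, 40%)


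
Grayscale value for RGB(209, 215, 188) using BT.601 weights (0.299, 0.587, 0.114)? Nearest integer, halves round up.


Gray = 0.299×R + 0.587×G + 0.114×B
Gray = 0.299×209 + 0.587×215 + 0.114×188
Gray = 62.491 + 126.205 + 21.432
Gray = 210.128 → round half up → 210
Gray = 210


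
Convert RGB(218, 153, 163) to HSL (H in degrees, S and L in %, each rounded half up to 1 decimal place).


Normalize: R'=218/255≈0.8549, G'=153/255≈0.6000, B'=163/255≈0.6392
Max=218/255, Min=153/255, Δ=Max-Min=65/255
L = (Max+Min)/2 = (218+153)/510 = 371/510 = 0.72745… → L = 72.7%
L > 0.5 → S = Δ/(2-Max-Min) = 65/(510-218-153) = 65/139 = 0.46762… → S = 46.8%
(the 1/255 factors cancel in S and H, so raw channel differences can be used)
Max is R' → H = 60 × (((G-B)/Δ) mod 6) = 60 × (((153-163)/65) mod 6)
  (-10)/65 = -0.1538…; negative, so add 6 → 5.8461…
  H = 60 × 5.8461… = 350.769…° → H = 350.8°
= HSL(350.8°, 46.8%, 72.7%)


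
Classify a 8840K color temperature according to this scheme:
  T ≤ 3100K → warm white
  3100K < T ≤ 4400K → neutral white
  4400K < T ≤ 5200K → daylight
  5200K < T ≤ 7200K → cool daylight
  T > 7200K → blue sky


Temperature: 8840K
8840K > 7200K → blue sky
Classification: blue sky


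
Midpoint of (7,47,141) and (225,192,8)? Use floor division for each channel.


Midpoint: each channel = ⌊(C₁+C₂)/2⌋
R: ⌊(7+225)/2⌋ = 116
G: ⌊(47+192)/2⌋ = 119
B: ⌊(141+8)/2⌋ = 74
= RGB(116, 119, 74)


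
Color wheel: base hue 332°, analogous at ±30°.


Base hue: 332°
Left analog: (332 - 30) mod 360 = 302°
Right analog: (332 + 30) mod 360 = 2°
Analogous hues = 302° and 2°


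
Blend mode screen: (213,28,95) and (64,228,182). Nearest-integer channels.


Screen: C = 255 - (255-A)×(255-B)/255, rounded to nearest integer
R: 255 - (255-213)×(255-64)/255 = 255 - 8022/255 ≈ 255 - 31.459 = 223.541 → 224
G: 255 - (255-28)×(255-228)/255 = 255 - 6129/255 ≈ 255 - 24.035 = 230.965 → 231
B: 255 - (255-95)×(255-182)/255 = 255 - 11680/255 ≈ 255 - 45.804 = 209.196 → 209
= RGB(224, 231, 209)


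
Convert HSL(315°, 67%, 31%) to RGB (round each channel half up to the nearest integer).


H=315°, S=0.67, L=0.31
C = (1-|2L-1|)×S = (1-|-0.38|)×0.67 = 0.4154
H' = H/60 = 315/60 ≈ 5.2500; X = C×(1-|H' mod 2 - 1|) = 0.31155
m = L - C/2 = 0.31 - 0.2077 = 0.1023
Sector ⌊H'⌋ = 5 → (R',G',B') = (0.4154, 0.0, 0.31155)
RGB = ((R'+m)×255, (G'+m)×255, (B'+m)×255) = (132.0135, 26.0865, 105.53175)
Round half up → RGB(132, 26, 106)


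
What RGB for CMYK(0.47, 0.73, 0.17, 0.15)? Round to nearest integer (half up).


R = 255 × (1-C) × (1-K) = 255 × 0.53 × 0.85 = 114.8775 → 115
G = 255 × (1-M) × (1-K) = 255 × 0.27 × 0.85 = 58.5225 → 59
B = 255 × (1-Y) × (1-K) = 255 × 0.83 × 0.85 = 179.9025 → 180
= RGB(115, 59, 180)


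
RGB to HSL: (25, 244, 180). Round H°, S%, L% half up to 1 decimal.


Normalize: R'=25/255≈0.0980, G'=244/255≈0.9569, B'=180/255≈0.7059
Max=244/255, Min=25/255, Δ=Max-Min=219/255
L = (Max+Min)/2 = (244+25)/510 = 269/510 = 0.52745… → L = 52.7%
L > 0.5 → S = Δ/(2-Max-Min) = 219/(510-244-25) = 219/241 = 0.90871… → S = 90.9%
(the 1/255 factors cancel in S and H, so raw channel differences can be used)
Max is G' → H = 60 × ((B-R)/Δ + 2) = 60 × ((180-25)/219 + 2)
  155/219 + 2 = 0.7077… + 2 = 2.7077…
  H = 60 × 2.7077… = 162.465…° → H = 162.5°
= HSL(162.5°, 90.9%, 52.7%)


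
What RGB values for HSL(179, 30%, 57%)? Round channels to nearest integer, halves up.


H=179°, S=0.30, L=0.57
C = (1-|2L-1|)×S = (1-|0.14|)×0.30 = 0.258
H' = H/60 = 179/60 ≈ 2.9833; X = C×(1-|H' mod 2 - 1|) = 0.2537
m = L - C/2 = 0.57 - 0.129 = 0.441
Sector ⌊H'⌋ = 2 → (R',G',B') = (0.0, 0.258, 0.2537)
RGB = ((R'+m)×255, (G'+m)×255, (B'+m)×255) = (112.455, 178.245, 177.1485)
Round half up → RGB(112, 178, 177)


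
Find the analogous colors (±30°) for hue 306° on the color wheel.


Base hue: 306°
Left analog: (306 - 30) mod 360 = 276°
Right analog: (306 + 30) mod 360 = 336°
Analogous hues = 276° and 336°


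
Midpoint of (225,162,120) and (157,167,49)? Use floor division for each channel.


Midpoint: each channel = ⌊(C₁+C₂)/2⌋
R: ⌊(225+157)/2⌋ = 191
G: ⌊(162+167)/2⌋ = 164
B: ⌊(120+49)/2⌋ = 84
= RGB(191, 164, 84)


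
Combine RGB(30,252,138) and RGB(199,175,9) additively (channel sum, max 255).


Additive: each channel = min(255, C₁+C₂)
R: 30+199 = 229 → 229
G: 252+175 = 427 → 255
B: 138+9 = 147 → 147
= RGB(229, 255, 147)


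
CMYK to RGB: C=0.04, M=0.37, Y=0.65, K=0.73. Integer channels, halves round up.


R = 255 × (1-C) × (1-K) = 255 × 0.96 × 0.27 = 66.096 → 66
G = 255 × (1-M) × (1-K) = 255 × 0.63 × 0.27 = 43.3755 → 43
B = 255 × (1-Y) × (1-K) = 255 × 0.35 × 0.27 = 24.0975 → 24
= RGB(66, 43, 24)


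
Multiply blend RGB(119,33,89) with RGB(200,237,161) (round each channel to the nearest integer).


Multiply: C = A×B/255, rounded to nearest integer
R: 119×200/255 = 23800/255 ≈ 93.333 → 93
G: 33×237/255 = 7821/255 ≈ 30.671 → 31
B: 89×161/255 = 14329/255 ≈ 56.192 → 56
= RGB(93, 31, 56)


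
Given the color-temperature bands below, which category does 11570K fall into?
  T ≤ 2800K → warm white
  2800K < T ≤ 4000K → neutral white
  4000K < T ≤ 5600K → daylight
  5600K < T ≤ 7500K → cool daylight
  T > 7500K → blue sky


Temperature: 11570K
11570K > 7500K → blue sky
Classification: blue sky


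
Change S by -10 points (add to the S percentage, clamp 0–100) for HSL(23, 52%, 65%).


Original S = 52%
Adjustment = -10 percentage points
New S = 52 + (-10) = 42
Clamp to [0, 100] → 42
= HSL(23°, 42%, 65%)


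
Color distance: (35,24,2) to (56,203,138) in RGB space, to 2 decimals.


d = √[(R₁-R₂)² + (G₁-G₂)² + (B₁-B₂)²]
d = √[(35-56)² + (24-203)² + (2-138)²]
d = √[441 + 32041 + 18496]
d = √50978
d ≈ 225.78


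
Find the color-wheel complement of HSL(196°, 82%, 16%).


Complement = opposite side of color wheel = hue + 180°
H' = (196 + 180) mod 360 = 16°
S and L unchanged.
= HSL(16°, 82%, 16%)


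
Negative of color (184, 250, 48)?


Invert: (255-R, 255-G, 255-B)
R: 255-184 = 71
G: 255-250 = 5
B: 255-48 = 207
= RGB(71, 5, 207)


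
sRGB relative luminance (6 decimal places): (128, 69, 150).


Linearize each channel (sRGB transfer function): c = v/255; c_lin = c/12.92 if c ≤ 0.04045, else ((c+0.055)/1.055)^2.4
  R: 128/255 ≈ 0.501961 > 0.04045 → ((0.501961+0.055)/1.055)^2.4 ≈ 0.215861
  G: 69/255 ≈ 0.270588 > 0.04045 → ((0.270588+0.055)/1.055)^2.4 ≈ 0.059511
  B: 150/255 ≈ 0.588235 > 0.04045 → ((0.588235+0.055)/1.055)^2.4 ≈ 0.304987
R_lin = 0.215861, G_lin = 0.059511, B_lin = 0.304987
L = 0.2126×R + 0.7152×G + 0.0722×B
L = 0.2126×0.215861 + 0.7152×0.059511 + 0.0722×0.304987
L ≈ 0.110474


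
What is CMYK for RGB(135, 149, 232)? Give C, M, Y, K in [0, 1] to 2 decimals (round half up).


R'=135/255≈0.5294, G'=149/255≈0.5843, B'=232/255≈0.9098
K = 1 - max(R',G',B') = 1 - 232/255 = 23/255 = 0.09019… → 0.09
(1-R'-K)/(1-K) simplifies to (max-R)/max with max = 232:
C = (232-135)/232 = 97/232 = 0.41810… → 0.42
M = (232-149)/232 = 83/232 = 0.35775… → 0.36
Y = (232-232)/232 = 0/232 = 0 → 0.00
= CMYK(0.42, 0.36, 0.00, 0.09)


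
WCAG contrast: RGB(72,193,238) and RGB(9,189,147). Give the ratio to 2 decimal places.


Linearize each sRGB channel c=v/255: c/12.92 if c ≤ 0.04045 else ((c+0.055)/1.055)^2.4
L = 0.2126×R_lin + 0.7152×G_lin + 0.0722×B_lin
Color 1 (72,193,238):
  R=72: 72/255≈0.2824 > 0.04045 → ((0.2824+0.055)/1.055)^2.4 ≈ 0.06480
  G=193: 193/255≈0.7569 > 0.04045 → ((0.7569+0.055)/1.055)^2.4 ≈ 0.53328
  B=238: 238/255≈0.9333 > 0.04045 → ((0.9333+0.055)/1.055)^2.4 ≈ 0.85499
  L1 = 0.2126×0.06480 + 0.7152×0.53328 + 0.0722×0.85499 ≈ 0.45691
Color 2 (9,189,147):
  R=9: 9/255≈0.0353 ≤ 0.04045 → 0.0353/12.92 ≈ 0.00273
  G=189: 189/255≈0.7412 > 0.04045 → ((0.7412+0.055)/1.055)^2.4 ≈ 0.50888
  B=147: 147/255≈0.5765 > 0.04045 → ((0.5765+0.055)/1.055)^2.4 ≈ 0.29177
  L2 = 0.2126×0.00273 + 0.7152×0.50888 + 0.0722×0.29177 ≈ 0.38560
Lighter = 0.45691, Darker = 0.38560
Ratio = (L_lighter + 0.05) / (L_darker + 0.05)
Ratio = (0.45691 + 0.05) / (0.38560 + 0.05) = 0.50691 / 0.43560 ≈ 1.1637
Ratio ≈ 1.16:1


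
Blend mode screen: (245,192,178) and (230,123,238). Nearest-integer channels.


Screen: C = 255 - (255-A)×(255-B)/255, rounded to nearest integer
R: 255 - (255-245)×(255-230)/255 = 255 - 250/255 ≈ 255 - 0.980 = 254.020 → 254
G: 255 - (255-192)×(255-123)/255 = 255 - 8316/255 ≈ 255 - 32.612 = 222.388 → 222
B: 255 - (255-178)×(255-238)/255 = 255 - 1309/255 ≈ 255 - 5.133 = 249.867 → 250
= RGB(254, 222, 250)


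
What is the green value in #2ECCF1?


Color: #2ECCF1
R = 2E = 46
G = CC = 204
B = F1 = 241
Green = 204


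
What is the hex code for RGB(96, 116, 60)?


R = 96 → 60 (hex)
G = 116 → 74 (hex)
B = 60 → 3C (hex)
Hex = #60743C


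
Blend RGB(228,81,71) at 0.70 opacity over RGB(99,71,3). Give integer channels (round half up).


C = α×F + (1-α)×B, with 1-α = 0.30
R: 0.70×228 + 0.30×99 = 159.60 + 29.70 = 189.30 → 189
G: 0.70×81 + 0.30×71 = 56.70 + 21.30 = 78.00 → 78
B: 0.70×71 + 0.30×3 = 49.70 + 0.90 = 50.60 → 51
= RGB(189, 78, 51)


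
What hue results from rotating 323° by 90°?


New hue = (H + rotation) mod 360
New hue = (323 + 90) mod 360
= 413 mod 360
= 53°


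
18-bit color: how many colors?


Colors = 2^bits = 2^18
= 262,144 colors


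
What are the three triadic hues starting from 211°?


Triadic: equally spaced at 120° intervals
H1 = 211°
H2 = (211 + 120) mod 360 = 331°
H3 = (211 + 240) mod 360 = 91°
Triadic = 211°, 331°, 91°


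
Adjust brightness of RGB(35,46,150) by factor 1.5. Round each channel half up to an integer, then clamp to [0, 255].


Multiply each channel by 1.5, round half up, clamp to [0, 255]
R: 35×1.5 = 52.5 → round → 53
G: 46×1.5 = 69
B: 150×1.5 = 225
= RGB(53, 69, 225)


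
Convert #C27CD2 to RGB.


C2 → 194 (R)
7C → 124 (G)
D2 → 210 (B)
= RGB(194, 124, 210)


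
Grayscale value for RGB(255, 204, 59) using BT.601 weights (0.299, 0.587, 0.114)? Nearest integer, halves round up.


Gray = 0.299×R + 0.587×G + 0.114×B
Gray = 0.299×255 + 0.587×204 + 0.114×59
Gray = 76.245 + 119.748 + 6.726
Gray = 202.719 → round half up → 203
Gray = 203


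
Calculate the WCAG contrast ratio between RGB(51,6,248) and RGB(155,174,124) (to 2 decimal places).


Linearize each sRGB channel c=v/255: c/12.92 if c ≤ 0.04045 else ((c+0.055)/1.055)^2.4
L = 0.2126×R_lin + 0.7152×G_lin + 0.0722×B_lin
Color 1 (51,6,248):
  R=51: 51/255≈0.2000 > 0.04045 → ((0.2000+0.055)/1.055)^2.4 ≈ 0.03310
  G=6: 6/255≈0.0235 ≤ 0.04045 → 0.0235/12.92 ≈ 0.00182
  B=248: 248/255≈0.9725 > 0.04045 → ((0.9725+0.055)/1.055)^2.4 ≈ 0.93869
  L1 = 0.2126×0.03310 + 0.7152×0.00182 + 0.0722×0.93869 ≈ 0.07611
Color 2 (155,174,124):
  R=155: 155/255≈0.6078 > 0.04045 → ((0.6078+0.055)/1.055)^2.4 ≈ 0.32778
  G=174: 174/255≈0.6824 > 0.04045 → ((0.6824+0.055)/1.055)^2.4 ≈ 0.42327
  B=124: 124/255≈0.4863 > 0.04045 → ((0.4863+0.055)/1.055)^2.4 ≈ 0.20156
  L2 = 0.2126×0.32778 + 0.7152×0.42327 + 0.0722×0.20156 ≈ 0.38696
Lighter = 0.38696, Darker = 0.07611
Ratio = (L_lighter + 0.05) / (L_darker + 0.05)
Ratio = (0.38696 + 0.05) / (0.07611 + 0.05) = 0.43696 / 0.12611 ≈ 3.4648
Ratio ≈ 3.46:1


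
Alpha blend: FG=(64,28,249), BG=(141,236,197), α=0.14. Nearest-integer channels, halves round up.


C = α×F + (1-α)×B, with 1-α = 0.86
R: 0.14×64 + 0.86×141 = 8.96 + 121.26 = 130.22 → 130
G: 0.14×28 + 0.86×236 = 3.92 + 202.96 = 206.88 → 207
B: 0.14×249 + 0.86×197 = 34.86 + 169.42 = 204.28 → 204
= RGB(130, 207, 204)


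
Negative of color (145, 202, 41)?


Invert: (255-R, 255-G, 255-B)
R: 255-145 = 110
G: 255-202 = 53
B: 255-41 = 214
= RGB(110, 53, 214)


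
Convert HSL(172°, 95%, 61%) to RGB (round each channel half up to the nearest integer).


H=172°, S=0.95, L=0.61
C = (1-|2L-1|)×S = (1-|0.22|)×0.95 = 0.741
H' = H/60 = 172/60 ≈ 2.8667; X = C×(1-|H' mod 2 - 1|) = 0.6422
m = L - C/2 = 0.61 - 0.3705 = 0.2395
Sector ⌊H'⌋ = 2 → (R',G',B') = (0.0, 0.741, 0.6422)
RGB = ((R'+m)×255, (G'+m)×255, (B'+m)×255) = (61.0725, 250.0275, 224.8335)
Round half up → RGB(61, 250, 225)


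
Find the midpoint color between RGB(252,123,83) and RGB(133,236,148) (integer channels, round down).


Midpoint: each channel = ⌊(C₁+C₂)/2⌋
R: ⌊(252+133)/2⌋ = 192
G: ⌊(123+236)/2⌋ = 179
B: ⌊(83+148)/2⌋ = 115
= RGB(192, 179, 115)


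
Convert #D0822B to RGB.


D0 → 208 (R)
82 → 130 (G)
2B → 43 (B)
= RGB(208, 130, 43)


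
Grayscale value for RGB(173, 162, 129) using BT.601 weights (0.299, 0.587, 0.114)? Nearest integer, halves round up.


Gray = 0.299×R + 0.587×G + 0.114×B
Gray = 0.299×173 + 0.587×162 + 0.114×129
Gray = 51.727 + 95.094 + 14.706
Gray = 161.527 → round half up → 162
Gray = 162


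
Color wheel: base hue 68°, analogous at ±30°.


Base hue: 68°
Left analog: (68 - 30) mod 360 = 38°
Right analog: (68 + 30) mod 360 = 98°
Analogous hues = 38° and 98°


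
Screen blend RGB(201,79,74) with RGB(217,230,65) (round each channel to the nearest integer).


Screen: C = 255 - (255-A)×(255-B)/255, rounded to nearest integer
R: 255 - (255-201)×(255-217)/255 = 255 - 2052/255 ≈ 255 - 8.047 = 246.953 → 247
G: 255 - (255-79)×(255-230)/255 = 255 - 4400/255 ≈ 255 - 17.255 = 237.745 → 238
B: 255 - (255-74)×(255-65)/255 = 255 - 34390/255 ≈ 255 - 134.863 = 120.137 → 120
= RGB(247, 238, 120)


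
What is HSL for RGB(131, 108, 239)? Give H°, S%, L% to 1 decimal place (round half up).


Normalize: R'=131/255≈0.5137, G'=108/255≈0.4235, B'=239/255≈0.9373
Max=239/255, Min=108/255, Δ=Max-Min=131/255
L = (Max+Min)/2 = (239+108)/510 = 347/510 = 0.68039… → L = 68.0%
L > 0.5 → S = Δ/(2-Max-Min) = 131/(510-239-108) = 131/163 = 0.80368… → S = 80.4%
(the 1/255 factors cancel in S and H, so raw channel differences can be used)
Max is B' → H = 60 × ((R-G)/Δ + 4) = 60 × ((131-108)/131 + 4)
  23/131 + 4 = 0.1755… + 4 = 4.1755…
  H = 60 × 4.1755… = 250.534…° → H = 250.5°
= HSL(250.5°, 80.4%, 68.0%)


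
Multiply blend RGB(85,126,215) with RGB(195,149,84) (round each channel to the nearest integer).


Multiply: C = A×B/255, rounded to nearest integer
R: 85×195/255 = 16575/255 ≈ 65.000 → 65
G: 126×149/255 = 18774/255 ≈ 73.624 → 74
B: 215×84/255 = 18060/255 ≈ 70.824 → 71
= RGB(65, 74, 71)


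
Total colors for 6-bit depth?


Colors = 2^bits = 2^6
= 64 colors


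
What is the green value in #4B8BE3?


Color: #4B8BE3
R = 4B = 75
G = 8B = 139
B = E3 = 227
Green = 139


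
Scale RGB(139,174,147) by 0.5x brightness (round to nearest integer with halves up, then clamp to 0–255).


Multiply each channel by 0.5, round half up, clamp to [0, 255]
R: 139×0.5 = 69.5 → round → 70
G: 174×0.5 = 87
B: 147×0.5 = 73.5 → round → 74
= RGB(70, 87, 74)


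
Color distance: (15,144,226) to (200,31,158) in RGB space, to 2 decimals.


d = √[(R₁-R₂)² + (G₁-G₂)² + (B₁-B₂)²]
d = √[(15-200)² + (144-31)² + (226-158)²]
d = √[34225 + 12769 + 4624]
d = √51618
d ≈ 227.20


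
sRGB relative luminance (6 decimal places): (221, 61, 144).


Linearize each channel (sRGB transfer function): c = v/255; c_lin = c/12.92 if c ≤ 0.04045, else ((c+0.055)/1.055)^2.4
  R: 221/255 ≈ 0.866667 > 0.04045 → ((0.866667+0.055)/1.055)^2.4 ≈ 0.723055
  G: 61/255 ≈ 0.239216 > 0.04045 → ((0.239216+0.055)/1.055)^2.4 ≈ 0.046665
  B: 144/255 ≈ 0.564706 > 0.04045 → ((0.564706+0.055)/1.055)^2.4 ≈ 0.278894
R_lin = 0.723055, G_lin = 0.046665, B_lin = 0.278894
L = 0.2126×R + 0.7152×G + 0.0722×B
L = 0.2126×0.723055 + 0.7152×0.046665 + 0.0722×0.278894
L ≈ 0.207233


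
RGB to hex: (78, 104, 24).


R = 78 → 4E (hex)
G = 104 → 68 (hex)
B = 24 → 18 (hex)
Hex = #4E6818


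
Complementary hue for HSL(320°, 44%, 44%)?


Complement = opposite side of color wheel = hue + 180°
H' = (320 + 180) mod 360 = 140°
S and L unchanged.
= HSL(140°, 44%, 44%)


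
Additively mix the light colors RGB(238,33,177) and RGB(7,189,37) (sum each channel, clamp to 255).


Additive: each channel = min(255, C₁+C₂)
R: 238+7 = 245 → 245
G: 33+189 = 222 → 222
B: 177+37 = 214 → 214
= RGB(245, 222, 214)


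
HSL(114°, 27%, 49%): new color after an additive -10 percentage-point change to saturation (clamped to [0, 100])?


Original S = 27%
Adjustment = -10 percentage points
New S = 27 + (-10) = 17
Clamp to [0, 100] → 17
= HSL(114°, 17%, 49%)


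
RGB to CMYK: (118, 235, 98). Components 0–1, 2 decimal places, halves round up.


R'=118/255≈0.4627, G'=235/255≈0.9216, B'=98/255≈0.3843
K = 1 - max(R',G',B') = 1 - 235/255 = 20/255 = 0.07843… → 0.08
(1-R'-K)/(1-K) simplifies to (max-R)/max with max = 235:
C = (235-118)/235 = 117/235 = 0.49787… → 0.50
M = (235-235)/235 = 0/235 = 0 → 0.00
Y = (235-98)/235 = 137/235 = 0.58297… → 0.58
= CMYK(0.50, 0.00, 0.58, 0.08)


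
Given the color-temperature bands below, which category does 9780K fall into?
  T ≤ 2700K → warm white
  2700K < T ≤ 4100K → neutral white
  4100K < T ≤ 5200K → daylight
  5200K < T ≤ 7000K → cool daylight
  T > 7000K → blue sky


Temperature: 9780K
9780K > 7000K → blue sky
Classification: blue sky


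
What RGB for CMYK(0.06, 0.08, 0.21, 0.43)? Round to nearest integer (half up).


R = 255 × (1-C) × (1-K) = 255 × 0.94 × 0.57 = 136.629 → 137
G = 255 × (1-M) × (1-K) = 255 × 0.92 × 0.57 = 133.722 → 134
B = 255 × (1-Y) × (1-K) = 255 × 0.79 × 0.57 = 114.8265 → 115
= RGB(137, 134, 115)


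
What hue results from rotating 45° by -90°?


New hue = (H + rotation) mod 360
New hue = (45 -90) mod 360
= -45 mod 360
= 315°


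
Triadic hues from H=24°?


Triadic: equally spaced at 120° intervals
H1 = 24°
H2 = (24 + 120) mod 360 = 144°
H3 = (24 + 240) mod 360 = 264°
Triadic = 24°, 144°, 264°


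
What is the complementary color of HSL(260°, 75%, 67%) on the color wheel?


Complement = opposite side of color wheel = hue + 180°
H' = (260 + 180) mod 360 = 80°
S and L unchanged.
= HSL(80°, 75%, 67%)


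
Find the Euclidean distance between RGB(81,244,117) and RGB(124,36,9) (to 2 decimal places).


d = √[(R₁-R₂)² + (G₁-G₂)² + (B₁-B₂)²]
d = √[(81-124)² + (244-36)² + (117-9)²]
d = √[1849 + 43264 + 11664]
d = √56777
d ≈ 238.28


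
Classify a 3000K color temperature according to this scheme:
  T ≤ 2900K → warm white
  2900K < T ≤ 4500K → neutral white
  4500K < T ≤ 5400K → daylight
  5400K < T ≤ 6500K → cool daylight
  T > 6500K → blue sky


Temperature: 3000K
2900K < 3000K ≤ 4500K → neutral white
Classification: neutral white


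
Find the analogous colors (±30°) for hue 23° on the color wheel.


Base hue: 23°
Left analog: (23 - 30) mod 360 = 353°
Right analog: (23 + 30) mod 360 = 53°
Analogous hues = 353° and 53°


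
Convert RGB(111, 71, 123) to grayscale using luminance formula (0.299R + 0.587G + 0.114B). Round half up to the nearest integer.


Gray = 0.299×R + 0.587×G + 0.114×B
Gray = 0.299×111 + 0.587×71 + 0.114×123
Gray = 33.189 + 41.677 + 14.022
Gray = 88.888 → round half up → 89
Gray = 89


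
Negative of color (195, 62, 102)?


Invert: (255-R, 255-G, 255-B)
R: 255-195 = 60
G: 255-62 = 193
B: 255-102 = 153
= RGB(60, 193, 153)


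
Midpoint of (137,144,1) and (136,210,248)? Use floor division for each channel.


Midpoint: each channel = ⌊(C₁+C₂)/2⌋
R: ⌊(137+136)/2⌋ = 136
G: ⌊(144+210)/2⌋ = 177
B: ⌊(1+248)/2⌋ = 124
= RGB(136, 177, 124)


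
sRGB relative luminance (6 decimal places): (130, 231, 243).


Linearize each channel (sRGB transfer function): c = v/255; c_lin = c/12.92 if c ≤ 0.04045, else ((c+0.055)/1.055)^2.4
  R: 130/255 ≈ 0.509804 > 0.04045 → ((0.509804+0.055)/1.055)^2.4 ≈ 0.223228
  G: 231/255 ≈ 0.905882 > 0.04045 → ((0.905882+0.055)/1.055)^2.4 ≈ 0.799103
  B: 243/255 ≈ 0.952941 > 0.04045 → ((0.952941+0.055)/1.055)^2.4 ≈ 0.896269
R_lin = 0.223228, G_lin = 0.799103, B_lin = 0.896269
L = 0.2126×R + 0.7152×G + 0.0722×B
L = 0.2126×0.223228 + 0.7152×0.799103 + 0.0722×0.896269
L ≈ 0.683687


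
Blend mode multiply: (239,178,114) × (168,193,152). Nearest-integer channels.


Multiply: C = A×B/255, rounded to nearest integer
R: 239×168/255 = 40152/255 ≈ 157.459 → 157
G: 178×193/255 = 34354/255 ≈ 134.722 → 135
B: 114×152/255 = 17328/255 ≈ 67.953 → 68
= RGB(157, 135, 68)


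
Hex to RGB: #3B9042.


3B → 59 (R)
90 → 144 (G)
42 → 66 (B)
= RGB(59, 144, 66)


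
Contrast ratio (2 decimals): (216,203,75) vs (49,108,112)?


Linearize each sRGB channel c=v/255: c/12.92 if c ≤ 0.04045 else ((c+0.055)/1.055)^2.4
L = 0.2126×R_lin + 0.7152×G_lin + 0.0722×B_lin
Color 1 (216,203,75):
  R=216: 216/255≈0.8471 > 0.04045 → ((0.8471+0.055)/1.055)^2.4 ≈ 0.68669
  G=203: 203/255≈0.7961 > 0.04045 → ((0.7961+0.055)/1.055)^2.4 ≈ 0.59720
  B=75: 75/255≈0.2941 > 0.04045 → ((0.2941+0.055)/1.055)^2.4 ≈ 0.07036
  L1 = 0.2126×0.68669 + 0.7152×0.59720 + 0.0722×0.07036 ≈ 0.57819
Color 2 (49,108,112):
  R=49: 49/255≈0.1922 > 0.04045 → ((0.1922+0.055)/1.055)^2.4 ≈ 0.03071
  G=108: 108/255≈0.4235 > 0.04045 → ((0.4235+0.055)/1.055)^2.4 ≈ 0.14996
  B=112: 112/255≈0.4392 > 0.04045 → ((0.4392+0.055)/1.055)^2.4 ≈ 0.16203
  L2 = 0.2126×0.03071 + 0.7152×0.14996 + 0.0722×0.16203 ≈ 0.12548
Lighter = 0.57819, Darker = 0.12548
Ratio = (L_lighter + 0.05) / (L_darker + 0.05)
Ratio = (0.57819 + 0.05) / (0.12548 + 0.05) = 0.62819 / 0.17548 ≈ 3.5798
Ratio ≈ 3.58:1


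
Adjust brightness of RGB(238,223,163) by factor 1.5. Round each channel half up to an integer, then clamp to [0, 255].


Multiply each channel by 1.5, round half up, clamp to [0, 255]
R: 238×1.5 = 357 → clamp → 255
G: 223×1.5 = 334.5 → round → 335 → clamp → 255
B: 163×1.5 = 244.5 → round → 245
= RGB(255, 255, 245)


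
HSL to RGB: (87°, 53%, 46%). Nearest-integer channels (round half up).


H=87°, S=0.53, L=0.46
C = (1-|2L-1|)×S = (1-|-0.08|)×0.53 = 0.4876
H' = H/60 = 87/60 ≈ 1.4500; X = C×(1-|H' mod 2 - 1|) = 0.26818
m = L - C/2 = 0.46 - 0.2438 = 0.2162
Sector ⌊H'⌋ = 1 → (R',G',B') = (0.26818, 0.4876, 0.0)
RGB = ((R'+m)×255, (G'+m)×255, (B'+m)×255) = (123.5169, 179.469, 55.131)
Round half up → RGB(124, 179, 55)


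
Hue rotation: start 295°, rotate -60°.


New hue = (H + rotation) mod 360
New hue = (295 -60) mod 360
= 235 mod 360
= 235°


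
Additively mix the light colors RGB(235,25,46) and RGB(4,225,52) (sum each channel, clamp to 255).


Additive: each channel = min(255, C₁+C₂)
R: 235+4 = 239 → 239
G: 25+225 = 250 → 250
B: 46+52 = 98 → 98
= RGB(239, 250, 98)


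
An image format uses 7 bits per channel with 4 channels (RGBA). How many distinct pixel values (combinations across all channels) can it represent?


Total bits = 7 bits/channel × 4 channels = 28 bits
Distinct pixel values = 2^28
= 268,435,456 pixel values


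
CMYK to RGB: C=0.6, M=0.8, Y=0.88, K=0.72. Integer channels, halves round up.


R = 255 × (1-C) × (1-K) = 255 × 0.40 × 0.28 = 28.56 → 29
G = 255 × (1-M) × (1-K) = 255 × 0.20 × 0.28 = 14.28 → 14
B = 255 × (1-Y) × (1-K) = 255 × 0.12 × 0.28 = 8.568 → 9
= RGB(29, 14, 9)


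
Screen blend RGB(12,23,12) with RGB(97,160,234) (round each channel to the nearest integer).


Screen: C = 255 - (255-A)×(255-B)/255, rounded to nearest integer
R: 255 - (255-12)×(255-97)/255 = 255 - 38394/255 ≈ 255 - 150.565 = 104.435 → 104
G: 255 - (255-23)×(255-160)/255 = 255 - 22040/255 ≈ 255 - 86.431 = 168.569 → 169
B: 255 - (255-12)×(255-234)/255 = 255 - 5103/255 ≈ 255 - 20.012 = 234.988 → 235
= RGB(104, 169, 235)


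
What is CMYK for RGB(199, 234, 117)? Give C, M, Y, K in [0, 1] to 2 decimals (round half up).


R'=199/255≈0.7804, G'=234/255≈0.9176, B'=117/255≈0.4588
K = 1 - max(R',G',B') = 1 - 234/255 = 21/255 = 0.08235… → 0.08
(1-R'-K)/(1-K) simplifies to (max-R)/max with max = 234:
C = (234-199)/234 = 35/234 = 0.14957… → 0.15
M = (234-234)/234 = 0/234 = 0 → 0.00
Y = (234-117)/234 = 117/234 = 0.5 → 0.50
= CMYK(0.15, 0.00, 0.50, 0.08)


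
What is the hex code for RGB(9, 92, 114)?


R = 9 → 09 (hex)
G = 92 → 5C (hex)
B = 114 → 72 (hex)
Hex = #095C72


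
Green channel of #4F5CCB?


Color: #4F5CCB
R = 4F = 79
G = 5C = 92
B = CB = 203
Green = 92


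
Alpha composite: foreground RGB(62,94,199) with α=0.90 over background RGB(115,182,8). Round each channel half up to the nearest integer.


C = α×F + (1-α)×B, with 1-α = 0.10
R: 0.90×62 + 0.10×115 = 55.80 + 11.50 = 67.30 → 67
G: 0.90×94 + 0.10×182 = 84.60 + 18.20 = 102.80 → 103
B: 0.90×199 + 0.10×8 = 179.10 + 0.80 = 179.90 → 180
= RGB(67, 103, 180)


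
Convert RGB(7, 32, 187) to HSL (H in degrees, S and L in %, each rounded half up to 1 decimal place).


Normalize: R'=7/255≈0.0275, G'=32/255≈0.1255, B'=187/255≈0.7333
Max=187/255, Min=7/255, Δ=Max-Min=180/255
L = (Max+Min)/2 = (187+7)/510 = 194/510 = 0.38039… → L = 38.0%
L ≤ 0.5 → S = Δ/(Max+Min) = 180/(187+7) = 180/194 = 0.92783… → S = 92.8%
(the 1/255 factors cancel in S and H, so raw channel differences can be used)
Max is B' → H = 60 × ((R-G)/Δ + 4) = 60 × ((7-32)/180 + 4)
  -25/180 + 4 = -0.1388… + 4 = 3.8611…
  H = 60 × 3.8611… = 231.666…° → H = 231.7°
= HSL(231.7°, 92.8%, 38.0%)


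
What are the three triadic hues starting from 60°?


Triadic: equally spaced at 120° intervals
H1 = 60°
H2 = (60 + 120) mod 360 = 180°
H3 = (60 + 240) mod 360 = 300°
Triadic = 60°, 180°, 300°


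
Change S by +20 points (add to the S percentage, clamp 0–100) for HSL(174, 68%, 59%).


Original S = 68%
Adjustment = +20 percentage points
New S = 68 + (20) = 88
Clamp to [0, 100] → 88
= HSL(174°, 88%, 59%)


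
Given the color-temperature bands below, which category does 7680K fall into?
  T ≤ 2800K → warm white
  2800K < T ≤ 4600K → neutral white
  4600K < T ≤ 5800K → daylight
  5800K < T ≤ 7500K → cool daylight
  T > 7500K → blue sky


Temperature: 7680K
7680K > 7500K → blue sky
Classification: blue sky


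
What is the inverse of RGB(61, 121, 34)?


Invert: (255-R, 255-G, 255-B)
R: 255-61 = 194
G: 255-121 = 134
B: 255-34 = 221
= RGB(194, 134, 221)


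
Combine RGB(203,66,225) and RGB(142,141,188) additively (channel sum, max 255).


Additive: each channel = min(255, C₁+C₂)
R: 203+142 = 345 → 255
G: 66+141 = 207 → 207
B: 225+188 = 413 → 255
= RGB(255, 207, 255)


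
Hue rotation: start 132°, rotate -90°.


New hue = (H + rotation) mod 360
New hue = (132 -90) mod 360
= 42 mod 360
= 42°


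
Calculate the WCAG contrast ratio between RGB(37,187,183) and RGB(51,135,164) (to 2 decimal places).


Linearize each sRGB channel c=v/255: c/12.92 if c ≤ 0.04045 else ((c+0.055)/1.055)^2.4
L = 0.2126×R_lin + 0.7152×G_lin + 0.0722×B_lin
Color 1 (37,187,183):
  R=37: 37/255≈0.1451 > 0.04045 → ((0.1451+0.055)/1.055)^2.4 ≈ 0.01850
  G=187: 187/255≈0.7333 > 0.04045 → ((0.7333+0.055)/1.055)^2.4 ≈ 0.49693
  B=183: 183/255≈0.7176 > 0.04045 → ((0.7176+0.055)/1.055)^2.4 ≈ 0.47353
  L1 = 0.2126×0.01850 + 0.7152×0.49693 + 0.0722×0.47353 ≈ 0.39353
Color 2 (51,135,164):
  R=51: 51/255≈0.2000 > 0.04045 → ((0.2000+0.055)/1.055)^2.4 ≈ 0.03310
  G=135: 135/255≈0.5294 > 0.04045 → ((0.5294+0.055)/1.055)^2.4 ≈ 0.24228
  B=164: 164/255≈0.6431 > 0.04045 → ((0.6431+0.055)/1.055)^2.4 ≈ 0.37124
  L2 = 0.2126×0.03310 + 0.7152×0.24228 + 0.0722×0.37124 ≈ 0.20712
Lighter = 0.39353, Darker = 0.20712
Ratio = (L_lighter + 0.05) / (L_darker + 0.05)
Ratio = (0.39353 + 0.05) / (0.20712 + 0.05) = 0.44353 / 0.25712 ≈ 1.7250
Ratio ≈ 1.72:1


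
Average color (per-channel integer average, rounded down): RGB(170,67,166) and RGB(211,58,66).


Midpoint: each channel = ⌊(C₁+C₂)/2⌋
R: ⌊(170+211)/2⌋ = 190
G: ⌊(67+58)/2⌋ = 62
B: ⌊(166+66)/2⌋ = 116
= RGB(190, 62, 116)


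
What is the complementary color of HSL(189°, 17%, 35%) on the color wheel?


Complement = opposite side of color wheel = hue + 180°
H' = (189 + 180) mod 360 = 9°
S and L unchanged.
= HSL(9°, 17%, 35%)


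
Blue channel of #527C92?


Color: #527C92
R = 52 = 82
G = 7C = 124
B = 92 = 146
Blue = 146


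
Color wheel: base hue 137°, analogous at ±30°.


Base hue: 137°
Left analog: (137 - 30) mod 360 = 107°
Right analog: (137 + 30) mod 360 = 167°
Analogous hues = 107° and 167°


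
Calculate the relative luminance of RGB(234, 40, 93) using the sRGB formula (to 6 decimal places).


Linearize each channel (sRGB transfer function): c = v/255; c_lin = c/12.92 if c ≤ 0.04045, else ((c+0.055)/1.055)^2.4
  R: 234/255 ≈ 0.917647 > 0.04045 → ((0.917647+0.055)/1.055)^2.4 ≈ 0.822786
  G: 40/255 ≈ 0.156863 > 0.04045 → ((0.156863+0.055)/1.055)^2.4 ≈ 0.021219
  B: 93/255 ≈ 0.364706 > 0.04045 → ((0.364706+0.055)/1.055)^2.4 ≈ 0.109462
R_lin = 0.822786, G_lin = 0.021219, B_lin = 0.109462
L = 0.2126×R + 0.7152×G + 0.0722×B
L = 0.2126×0.822786 + 0.7152×0.021219 + 0.0722×0.109462
L ≈ 0.198003


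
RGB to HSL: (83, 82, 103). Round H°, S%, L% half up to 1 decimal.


Normalize: R'=83/255≈0.3255, G'=82/255≈0.3216, B'=103/255≈0.4039
Max=103/255, Min=82/255, Δ=Max-Min=21/255
L = (Max+Min)/2 = (103+82)/510 = 185/510 = 0.36274… → L = 36.3%
L ≤ 0.5 → S = Δ/(Max+Min) = 21/(103+82) = 21/185 = 0.11351… → S = 11.4%
(the 1/255 factors cancel in S and H, so raw channel differences can be used)
Max is B' → H = 60 × ((R-G)/Δ + 4) = 60 × ((83-82)/21 + 4)
  1/21 + 4 = 0.0476… + 4 = 4.0476…
  H = 60 × 4.0476… = 242.857…° → H = 242.9°
= HSL(242.9°, 11.4%, 36.3%)


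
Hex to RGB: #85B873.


85 → 133 (R)
B8 → 184 (G)
73 → 115 (B)
= RGB(133, 184, 115)


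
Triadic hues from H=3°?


Triadic: equally spaced at 120° intervals
H1 = 3°
H2 = (3 + 120) mod 360 = 123°
H3 = (3 + 240) mod 360 = 243°
Triadic = 3°, 123°, 243°


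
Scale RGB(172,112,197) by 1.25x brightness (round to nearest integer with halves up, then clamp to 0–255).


Multiply each channel by 1.25, round half up, clamp to [0, 255]
R: 172×1.25 = 215
G: 112×1.25 = 140
B: 197×1.25 = 246.25 → round → 246
= RGB(215, 140, 246)


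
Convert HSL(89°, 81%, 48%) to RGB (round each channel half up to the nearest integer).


H=89°, S=0.81, L=0.48
C = (1-|2L-1|)×S = (1-|-0.04|)×0.81 = 0.7776
H' = H/60 = 89/60 ≈ 1.4833; X = C×(1-|H' mod 2 - 1|) = 0.40176
m = L - C/2 = 0.48 - 0.3888 = 0.0912
Sector ⌊H'⌋ = 1 → (R',G',B') = (0.40176, 0.7776, 0.0)
RGB = ((R'+m)×255, (G'+m)×255, (B'+m)×255) = (125.7048, 221.544, 23.256)
Round half up → RGB(126, 222, 23)


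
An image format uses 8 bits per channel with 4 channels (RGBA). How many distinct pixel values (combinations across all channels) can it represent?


Total bits = 8 bits/channel × 4 channels = 32 bits
Distinct pixel values = 2^32
= 4,294,967,296 pixel values


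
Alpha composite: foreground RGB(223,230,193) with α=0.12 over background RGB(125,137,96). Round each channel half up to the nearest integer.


C = α×F + (1-α)×B, with 1-α = 0.88
R: 0.12×223 + 0.88×125 = 26.76 + 110.00 = 136.76 → 137
G: 0.12×230 + 0.88×137 = 27.60 + 120.56 = 148.16 → 148
B: 0.12×193 + 0.88×96 = 23.16 + 84.48 = 107.64 → 108
= RGB(137, 148, 108)
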